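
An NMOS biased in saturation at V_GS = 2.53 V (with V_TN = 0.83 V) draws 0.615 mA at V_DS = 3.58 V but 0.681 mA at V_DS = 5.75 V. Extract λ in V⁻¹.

λ = 0.0601 V⁻¹

With V_GS fixed, I_D ∝ (1 + λ V_DS) in saturation, so I_D2/I_D1 = (1 + λ V_DS2)/(1 + λ V_DS1).
0.681/0.615 = 1.107 = (1 + 5.75 λ)/(1 + 3.58 λ).
Solving: λ (I_D1 V_DS2 − I_D2 V_DS1) = I_D2 − I_D1, so λ = (0.681 − 0.615) / (0.615 × 5.75 − 0.681 × 3.58) = 0.066 / 1.1 = 0.0601 V⁻¹.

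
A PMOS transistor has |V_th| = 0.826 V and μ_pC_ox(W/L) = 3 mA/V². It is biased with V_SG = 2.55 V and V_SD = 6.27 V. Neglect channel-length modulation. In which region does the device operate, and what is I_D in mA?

Saturation; I_D = 4.46 mA

V_ov = V_SG − |V_th| = 2.55 − 0.826 = 1.72 V.
Since V_SD = 6.27 V ≥ V_ov = 1.72 V, the device is in saturation.
I_D = ½ k_p V_ov² = 0.5 × 3 × 1.72² = 4.46 mA.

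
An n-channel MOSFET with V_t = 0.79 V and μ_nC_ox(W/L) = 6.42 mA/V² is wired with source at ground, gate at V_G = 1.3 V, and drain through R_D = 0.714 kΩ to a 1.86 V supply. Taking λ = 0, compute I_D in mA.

I_D = 0.835 mA

V_GS = V_G = 1.3 V, so V_ov = 1.3 − 0.79 = 0.51 V.
Assume saturation: I_D = ½ k_n V_ov² = 0.5 × 6.42 × 0.51² = 0.835 mA, giving V_DS = V_DD − I_D R_D = 1.86 − 0.835 × 0.714 = 1.26 V.
V_DS = 1.26 V ≥ V_ov = 0.51 V, confirming saturation.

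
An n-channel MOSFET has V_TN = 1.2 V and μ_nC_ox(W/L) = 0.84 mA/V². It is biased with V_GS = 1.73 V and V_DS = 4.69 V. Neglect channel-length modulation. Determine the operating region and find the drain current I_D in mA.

Saturation; I_D = 0.118 mA

V_ov = V_GS − V_TN = 1.73 − 1.2 = 0.53 V.
Since V_DS = 4.69 V ≥ V_ov = 0.53 V, the device is in saturation.
I_D = ½ k_n V_ov² = 0.5 × 0.84 × 0.53² = 0.118 mA.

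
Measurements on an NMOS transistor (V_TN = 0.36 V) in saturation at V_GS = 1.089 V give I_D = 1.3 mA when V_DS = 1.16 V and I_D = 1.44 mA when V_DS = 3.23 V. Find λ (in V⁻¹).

With V_GS fixed, I_D ∝ (1 + λ V_DS) in saturation, so I_D2/I_D1 = (1 + λ V_DS2)/(1 + λ V_DS1).
1.44/1.3 = 1.108 = (1 + 3.23 λ)/(1 + 1.16 λ).
Solving: λ (I_D1 V_DS2 − I_D2 V_DS1) = I_D2 − I_D1, so λ = (1.44 − 1.3) / (1.3 × 3.23 − 1.44 × 1.16) = 0.14 / 2.53 = 0.0554 V⁻¹.

λ = 0.0554 V⁻¹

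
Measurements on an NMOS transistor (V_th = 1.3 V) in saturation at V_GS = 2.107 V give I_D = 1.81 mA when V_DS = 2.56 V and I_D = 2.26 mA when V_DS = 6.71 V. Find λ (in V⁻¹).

λ = 0.0708 V⁻¹

With V_GS fixed, I_D ∝ (1 + λ V_DS) in saturation, so I_D2/I_D1 = (1 + λ V_DS2)/(1 + λ V_DS1).
2.26/1.81 = 1.249 = (1 + 6.71 λ)/(1 + 2.56 λ).
Solving: λ (I_D1 V_DS2 − I_D2 V_DS1) = I_D2 − I_D1, so λ = (2.26 − 1.81) / (1.81 × 6.71 − 2.26 × 2.56) = 0.45 / 6.36 = 0.0708 V⁻¹.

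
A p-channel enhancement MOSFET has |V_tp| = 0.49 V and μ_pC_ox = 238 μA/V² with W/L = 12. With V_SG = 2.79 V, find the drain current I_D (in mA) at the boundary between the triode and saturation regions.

I_D = 7.55 mA

At the boundary V_SD = V_ov = V_SG − |V_tp| = 2.79 − 0.49 = 2.3 V.
k_p = μ_pC_ox · (W/L) = 2.856 mA/V².
I_D = ½ k_p V_ov² = 0.5 × 2.856 × 2.3² = 7.55 mA.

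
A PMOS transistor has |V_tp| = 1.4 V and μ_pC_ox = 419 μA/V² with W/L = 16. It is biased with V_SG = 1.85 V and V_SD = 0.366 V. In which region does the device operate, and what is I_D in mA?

k_p = μ_pC_ox · (W/L) = 6.704 mA/V².
V_ov = V_SG − |V_tp| = 1.85 − 1.4 = 0.45 V.
Since V_SD = 0.366 V < V_ov = 0.45 V, the device is in the triode region.
I_D = k_p [V_ov · V_SD − ½ V_SD²] = 6.704 × [0.45 × 0.366 − 0.5 × 0.366²] = 0.655 mA.

Triode; I_D = 0.655 mA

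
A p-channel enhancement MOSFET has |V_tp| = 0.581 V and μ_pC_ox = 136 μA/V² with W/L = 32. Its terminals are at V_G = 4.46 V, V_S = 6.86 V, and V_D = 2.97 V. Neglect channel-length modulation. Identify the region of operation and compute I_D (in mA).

V_SG = V_S − V_G = 6.86 − 4.46 = 2.4 V; V_SD = V_S − V_D = 6.86 − 2.97 = 3.89 V.
k_p = μ_pC_ox · (W/L) = 4.352 mA/V².
V_ov = V_SG − |V_tp| = 2.4 − 0.581 = 1.82 V.
Since V_SD = 3.89 V ≥ V_ov = 1.82 V, the device is in saturation.
I_D = ½ k_p V_ov² = 0.5 × 4.352 × 1.82² = 7.2 mA.

Saturation; I_D = 7.20 mA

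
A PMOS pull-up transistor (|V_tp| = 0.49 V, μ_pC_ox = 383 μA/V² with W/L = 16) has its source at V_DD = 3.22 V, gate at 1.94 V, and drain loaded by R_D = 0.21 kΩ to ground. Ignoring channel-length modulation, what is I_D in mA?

V_SG = V_DD − V_G = 3.22 − 1.94 = 1.28 V, so V_ov = 1.28 − 0.49 = 0.79 V.
k_p = μ_pC_ox · (W/L) = 6.128 mA/V².
Assume saturation: I_D = ½ k_p V_ov² = 0.5 × 6.128 × 0.79² = 1.91 mA, giving V_SD = V_DD − I_D R_D = 3.22 − 1.91 × 0.21 = 2.82 V.
V_SD = 2.82 V ≥ V_ov = 0.79 V, confirming saturation.

I_D = 1.91 mA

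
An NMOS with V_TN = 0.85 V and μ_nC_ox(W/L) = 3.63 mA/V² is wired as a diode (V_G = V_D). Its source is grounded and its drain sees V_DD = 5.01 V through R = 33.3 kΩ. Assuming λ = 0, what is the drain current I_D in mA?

With gate tied to drain, V_GS = V_DS ≥ V_GS − V_TN, so the device is in saturation.
KCL at the drain: ½ k_n (V_GS − V_TN)² = (V_DD − V_GS)/R.
Let x = V_GS − 0.85. Then 60.4 x² + x − 4.16 = 0, giving x = 0.254 V (positive root), so V_GS = 1.1 V.
I_D = (V_DD − V_GS)/R = (5.01 − 1.1) / 33.3 = 0.117 mA.

I_D = 0.117 mA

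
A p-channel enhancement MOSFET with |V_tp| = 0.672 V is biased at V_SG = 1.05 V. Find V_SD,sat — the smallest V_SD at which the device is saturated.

V_SD,sat = 0.378 V

The boundary between triode and saturation is V_SD = V_SG − |V_tp| = V_ov.
V_ov = 1.05 − 0.672 = 0.378 V.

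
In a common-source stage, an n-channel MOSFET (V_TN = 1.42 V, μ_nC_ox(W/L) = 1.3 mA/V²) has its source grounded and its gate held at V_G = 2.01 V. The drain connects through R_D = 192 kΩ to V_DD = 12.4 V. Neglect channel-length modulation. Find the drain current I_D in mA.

V_GS = V_G = 2.01 V, so V_ov = 2.01 − 1.42 = 0.59 V.
Assume saturation: I_D = ½ k_n V_ov² = 0.5 × 1.3 × 0.59² = 0.226 mA, giving V_DS = V_DD − I_D R_D = 12.4 − 0.226 × 192 = -31 V.
But -31 V < V_ov = 0.59 V, so the device is actually in triode.
In triode I_D = k_n[V_ov V_DS − ½ V_DS²] and I_D = (V_DD − V_DS)/R_D. Equating: 125 V_DS² − 148.3 V_DS + 12.4 = 0, giving V_DS = 0.0905 V (the root below V_ov).
I_D = (12.4 − 0.0905) / 192 = 0.0641 mA.

I_D = 0.0641 mA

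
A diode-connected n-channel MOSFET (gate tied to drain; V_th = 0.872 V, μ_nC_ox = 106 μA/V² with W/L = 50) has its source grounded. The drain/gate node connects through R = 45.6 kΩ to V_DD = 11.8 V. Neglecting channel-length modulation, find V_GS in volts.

With gate tied to drain, V_GS = V_DS ≥ V_GS − V_th, so the device is in saturation.
k_n = μ_nC_ox · (W/L) = 5.3 mA/V².
KCL at the drain: ½ k_n (V_GS − V_th)² = (V_DD − V_GS)/R.
Let x = V_GS − 0.872. Then 121 x² + x − 10.93 = 0, giving x = 0.297 V (positive root), so V_GS = 1.17 V.
I_D = (V_DD − V_GS)/R = (11.8 − 1.17) / 45.6 = 0.233 mA.

V_GS = 1.17 V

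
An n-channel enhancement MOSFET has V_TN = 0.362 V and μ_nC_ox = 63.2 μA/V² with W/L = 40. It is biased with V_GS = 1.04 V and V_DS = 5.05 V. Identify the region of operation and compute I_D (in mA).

Saturation; I_D = 0.581 mA

k_n = μ_nC_ox · (W/L) = 2.528 mA/V².
V_ov = V_GS − V_TN = 1.04 − 0.362 = 0.678 V.
Since V_DS = 5.05 V ≥ V_ov = 0.678 V, the device is in saturation.
I_D = ½ k_n V_ov² = 0.5 × 2.528 × 0.678² = 0.581 mA.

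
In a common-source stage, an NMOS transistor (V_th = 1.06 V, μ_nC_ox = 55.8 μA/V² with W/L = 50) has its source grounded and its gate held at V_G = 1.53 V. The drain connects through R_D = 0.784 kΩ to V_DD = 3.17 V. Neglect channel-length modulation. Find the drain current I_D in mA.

I_D = 0.308 mA

V_GS = V_G = 1.53 V, so V_ov = 1.53 − 1.06 = 0.47 V.
k_n = μ_nC_ox · (W/L) = 2.79 mA/V².
Assume saturation: I_D = ½ k_n V_ov² = 0.5 × 2.79 × 0.47² = 0.308 mA, giving V_DS = V_DD − I_D R_D = 3.17 − 0.308 × 0.784 = 2.93 V.
V_DS = 2.93 V ≥ V_ov = 0.47 V, confirming saturation.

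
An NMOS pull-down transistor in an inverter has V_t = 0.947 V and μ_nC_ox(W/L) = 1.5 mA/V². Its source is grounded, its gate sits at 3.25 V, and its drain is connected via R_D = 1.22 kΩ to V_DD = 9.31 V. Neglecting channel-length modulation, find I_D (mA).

I_D = 3.98 mA

V_GS = V_G = 3.25 V, so V_ov = 3.25 − 0.947 = 2.3 V.
Assume saturation: I_D = ½ k_n V_ov² = 0.5 × 1.5 × 2.3² = 3.98 mA, giving V_DS = V_DD − I_D R_D = 9.31 − 3.98 × 1.22 = 4.46 V.
V_DS = 4.46 V ≥ V_ov = 2.3 V, confirming saturation.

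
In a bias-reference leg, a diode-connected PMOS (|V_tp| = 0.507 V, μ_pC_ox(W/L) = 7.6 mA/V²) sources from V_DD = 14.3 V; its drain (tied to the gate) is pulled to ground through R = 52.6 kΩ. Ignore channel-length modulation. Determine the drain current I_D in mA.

I_D = 0.257 mA

With gate tied to drain, V_SG = V_SD ≥ V_SG − |V_tp|, so the device is in saturation.
KCL at the drain: ½ k_p (V_SG − |V_tp|)² = (V_DD − V_SG)/R.
Let x = V_SG − 0.507. Then 200 x² + x − 13.79 = 0, giving x = 0.26 V (positive root), so V_SG = 0.767 V.
I_D = (V_DD − V_SG)/R = (14.3 − 0.767) / 52.6 = 0.257 mA.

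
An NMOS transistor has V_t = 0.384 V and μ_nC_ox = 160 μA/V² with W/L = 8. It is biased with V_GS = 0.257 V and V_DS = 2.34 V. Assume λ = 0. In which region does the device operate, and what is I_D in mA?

V_GS = 0.257 V < V_t = 0.384 V, so the transistor is in cutoff.

Cutoff; I_D = 0 mA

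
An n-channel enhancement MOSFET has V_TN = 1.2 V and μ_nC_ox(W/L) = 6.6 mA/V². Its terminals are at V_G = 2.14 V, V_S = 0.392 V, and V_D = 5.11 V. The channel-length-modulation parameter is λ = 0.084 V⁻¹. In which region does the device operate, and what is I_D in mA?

V_GS = V_G − V_S = 2.14 − 0.392 = 1.75 V; V_DS = V_D − V_S = 5.11 − 0.392 = 4.72 V.
V_ov = V_GS − V_TN = 1.75 − 1.2 = 0.548 V.
Since V_DS = 4.72 V ≥ V_ov = 0.548 V, the device is in saturation.
I_D = ½ k_n V_ov² (1 + λ V_DS) = 0.5 × 6.6 × 0.548² × (1 + 0.084 × 4.72) = 1.38 mA.

Saturation; I_D = 1.38 mA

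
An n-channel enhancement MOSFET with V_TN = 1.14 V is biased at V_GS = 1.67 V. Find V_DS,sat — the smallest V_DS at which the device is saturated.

The boundary between triode and saturation is V_DS = V_GS − V_TN = V_ov.
V_ov = 1.67 − 1.14 = 0.53 V.

V_DS,sat = 0.530 V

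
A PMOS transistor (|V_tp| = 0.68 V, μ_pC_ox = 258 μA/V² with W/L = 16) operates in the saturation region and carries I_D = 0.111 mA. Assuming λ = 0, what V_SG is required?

V_SG = 0.912 V

k_p = μ_pC_ox · (W/L) = 4.128 mA/V².
In saturation I_D = ½ k_p (V_SG − |V_tp|)², so V_SG − |V_tp| = √(2 I_D / k_p) = √(2 × 0.111 / 4.128) = 0.232 V.
V_SG = 0.68 + 0.232 = 0.912 V.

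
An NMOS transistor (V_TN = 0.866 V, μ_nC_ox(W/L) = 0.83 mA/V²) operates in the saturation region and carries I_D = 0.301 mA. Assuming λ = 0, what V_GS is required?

In saturation I_D = ½ k_n (V_GS − V_TN)², so V_GS − V_TN = √(2 I_D / k_n) = √(2 × 0.301 / 0.83) = 0.852 V.
V_GS = 0.866 + 0.852 = 1.72 V.

V_GS = 1.72 V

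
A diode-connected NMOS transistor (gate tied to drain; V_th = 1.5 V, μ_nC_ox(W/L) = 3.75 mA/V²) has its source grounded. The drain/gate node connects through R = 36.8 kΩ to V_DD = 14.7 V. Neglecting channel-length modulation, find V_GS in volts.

V_GS = 1.93 V

With gate tied to drain, V_GS = V_DS ≥ V_GS − V_th, so the device is in saturation.
KCL at the drain: ½ k_n (V_GS − V_th)² = (V_DD − V_GS)/R.
Let x = V_GS − 1.5. Then 69 x² + x − 13.2 = 0, giving x = 0.43 V (positive root), so V_GS = 1.93 V.
I_D = (V_DD − V_GS)/R = (14.7 − 1.93) / 36.8 = 0.347 mA.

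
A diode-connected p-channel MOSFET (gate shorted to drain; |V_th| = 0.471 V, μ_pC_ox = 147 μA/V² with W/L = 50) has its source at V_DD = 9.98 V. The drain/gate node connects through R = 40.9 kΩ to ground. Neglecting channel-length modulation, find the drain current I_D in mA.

I_D = 0.226 mA

With gate tied to drain, V_SG = V_SD ≥ V_SG − |V_th|, so the device is in saturation.
k_p = μ_pC_ox · (W/L) = 7.35 mA/V².
KCL at the drain: ½ k_p (V_SG − |V_th|)² = (V_DD − V_SG)/R.
Let x = V_SG − 0.471. Then 150 x² + x − 9.509 = 0, giving x = 0.248 V (positive root), so V_SG = 0.719 V.
I_D = (V_DD − V_SG)/R = (9.98 − 0.719) / 40.9 = 0.226 mA.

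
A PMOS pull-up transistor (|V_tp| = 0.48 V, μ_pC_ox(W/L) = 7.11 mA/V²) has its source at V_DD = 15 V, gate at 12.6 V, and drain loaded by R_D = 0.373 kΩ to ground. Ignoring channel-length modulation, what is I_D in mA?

I_D = 13.1 mA

V_SG = V_DD − V_G = 15 − 12.6 = 2.4 V, so V_ov = 2.4 − 0.48 = 1.92 V.
Assume saturation: I_D = ½ k_p V_ov² = 0.5 × 7.11 × 1.92² = 13.1 mA, giving V_SD = V_DD − I_D R_D = 15 − 13.1 × 0.373 = 10.1 V.
V_SD = 10.1 V ≥ V_ov = 1.92 V, confirming saturation.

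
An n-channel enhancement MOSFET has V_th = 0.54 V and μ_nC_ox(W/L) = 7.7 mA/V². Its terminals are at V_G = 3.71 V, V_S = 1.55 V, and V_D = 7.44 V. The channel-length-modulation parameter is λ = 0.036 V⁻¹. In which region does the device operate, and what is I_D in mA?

V_GS = V_G − V_S = 3.71 − 1.55 = 2.16 V; V_DS = V_D − V_S = 7.44 − 1.55 = 5.89 V.
V_ov = V_GS − V_th = 2.16 − 0.54 = 1.62 V.
Since V_DS = 5.89 V ≥ V_ov = 1.62 V, the device is in saturation.
I_D = ½ k_n V_ov² (1 + λ V_DS) = 0.5 × 7.7 × 1.62² × (1 + 0.036 × 5.89) = 12.2 mA.

Saturation; I_D = 12.2 mA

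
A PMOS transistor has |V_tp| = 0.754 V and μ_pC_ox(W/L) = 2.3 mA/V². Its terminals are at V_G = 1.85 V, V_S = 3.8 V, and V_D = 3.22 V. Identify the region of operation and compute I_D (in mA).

V_SG = V_S − V_G = 3.8 − 1.85 = 1.95 V; V_SD = V_S − V_D = 3.8 − 3.22 = 0.58 V.
V_ov = V_SG − |V_tp| = 1.95 − 0.754 = 1.2 V.
Since V_SD = 0.58 V < V_ov = 1.2 V, the device is in the triode region.
I_D = k_p [V_ov · V_SD − ½ V_SD²] = 2.3 × [1.2 × 0.58 − 0.5 × 0.58²] = 1.21 mA.

Triode; I_D = 1.21 mA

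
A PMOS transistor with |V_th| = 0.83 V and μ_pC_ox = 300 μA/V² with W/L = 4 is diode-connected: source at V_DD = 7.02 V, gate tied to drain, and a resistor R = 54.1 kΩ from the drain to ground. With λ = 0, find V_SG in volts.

With gate tied to drain, V_SG = V_SD ≥ V_SG − |V_th|, so the device is in saturation.
k_p = μ_pC_ox · (W/L) = 1.2 mA/V².
KCL at the drain: ½ k_p (V_SG − |V_th|)² = (V_DD − V_SG)/R.
Let x = V_SG − 0.83. Then 32.5 x² + x − 6.19 = 0, giving x = 0.422 V (positive root), so V_SG = 1.25 V.
I_D = (V_DD − V_SG)/R = (7.02 − 1.25) / 54.1 = 0.107 mA.

V_SG = 1.25 V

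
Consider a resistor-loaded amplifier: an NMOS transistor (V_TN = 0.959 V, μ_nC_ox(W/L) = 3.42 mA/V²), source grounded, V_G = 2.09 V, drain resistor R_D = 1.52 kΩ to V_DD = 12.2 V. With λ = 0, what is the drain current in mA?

I_D = 2.19 mA

V_GS = V_G = 2.09 V, so V_ov = 2.09 − 0.959 = 1.13 V.
Assume saturation: I_D = ½ k_n V_ov² = 0.5 × 3.42 × 1.13² = 2.19 mA, giving V_DS = V_DD − I_D R_D = 12.2 − 2.19 × 1.52 = 8.88 V.
V_DS = 8.88 V ≥ V_ov = 1.13 V, confirming saturation.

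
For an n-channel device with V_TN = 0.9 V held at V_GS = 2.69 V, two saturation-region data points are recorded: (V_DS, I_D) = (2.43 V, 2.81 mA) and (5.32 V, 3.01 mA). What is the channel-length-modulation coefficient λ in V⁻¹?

With V_GS fixed, I_D ∝ (1 + λ V_DS) in saturation, so I_D2/I_D1 = (1 + λ V_DS2)/(1 + λ V_DS1).
3.01/2.81 = 1.071 = (1 + 5.32 λ)/(1 + 2.43 λ).
Solving: λ (I_D1 V_DS2 − I_D2 V_DS1) = I_D2 − I_D1, so λ = (3.01 − 2.81) / (2.81 × 5.32 − 3.01 × 2.43) = 0.2 / 7.63 = 0.0262 V⁻¹.

λ = 0.0262 V⁻¹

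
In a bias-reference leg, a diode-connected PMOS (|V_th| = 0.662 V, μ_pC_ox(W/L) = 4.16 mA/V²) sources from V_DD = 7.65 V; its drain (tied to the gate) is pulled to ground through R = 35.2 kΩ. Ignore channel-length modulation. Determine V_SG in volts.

V_SG = 0.964 V

With gate tied to drain, V_SG = V_SD ≥ V_SG − |V_th|, so the device is in saturation.
KCL at the drain: ½ k_p (V_SG − |V_th|)² = (V_DD − V_SG)/R.
Let x = V_SG − 0.662. Then 73.2 x² + x − 6.988 = 0, giving x = 0.302 V (positive root), so V_SG = 0.964 V.
I_D = (V_DD − V_SG)/R = (7.65 − 0.964) / 35.2 = 0.19 mA.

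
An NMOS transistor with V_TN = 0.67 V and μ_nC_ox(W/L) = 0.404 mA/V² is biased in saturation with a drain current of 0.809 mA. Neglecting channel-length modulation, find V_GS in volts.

In saturation I_D = ½ k_n (V_GS − V_TN)², so V_GS − V_TN = √(2 I_D / k_n) = √(2 × 0.809 / 0.404) = 2 V.
V_GS = 0.67 + 2 = 2.67 V.

V_GS = 2.67 V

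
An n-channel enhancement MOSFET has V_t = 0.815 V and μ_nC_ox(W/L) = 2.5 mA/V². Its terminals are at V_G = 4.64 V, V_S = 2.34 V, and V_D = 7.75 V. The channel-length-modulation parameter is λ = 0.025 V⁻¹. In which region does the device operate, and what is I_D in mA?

V_GS = V_G − V_S = 4.64 − 2.34 = 2.3 V; V_DS = V_D − V_S = 7.75 − 2.34 = 5.41 V.
V_ov = V_GS − V_t = 2.3 − 0.815 = 1.48 V.
Since V_DS = 5.41 V ≥ V_ov = 1.48 V, the device is in saturation.
I_D = ½ k_n V_ov² (1 + λ V_DS) = 0.5 × 2.5 × 1.48² × (1 + 0.025 × 5.41) = 3.13 mA.

Saturation; I_D = 3.13 mA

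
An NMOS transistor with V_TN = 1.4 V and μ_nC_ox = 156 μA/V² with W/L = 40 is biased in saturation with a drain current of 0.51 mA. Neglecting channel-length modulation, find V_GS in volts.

k_n = μ_nC_ox · (W/L) = 6.24 mA/V².
In saturation I_D = ½ k_n (V_GS − V_TN)², so V_GS − V_TN = √(2 I_D / k_n) = √(2 × 0.51 / 6.24) = 0.404 V.
V_GS = 1.4 + 0.404 = 1.8 V.

V_GS = 1.80 V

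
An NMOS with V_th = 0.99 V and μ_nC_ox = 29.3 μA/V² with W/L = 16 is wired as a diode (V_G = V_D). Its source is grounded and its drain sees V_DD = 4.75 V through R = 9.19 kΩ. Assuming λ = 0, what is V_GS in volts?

With gate tied to drain, V_GS = V_DS ≥ V_GS − V_th, so the device is in saturation.
k_n = μ_nC_ox · (W/L) = 0.4688 mA/V².
KCL at the drain: ½ k_n (V_GS − V_th)² = (V_DD − V_GS)/R.
Let x = V_GS − 0.99. Then 2.15 x² + x − 3.76 = 0, giving x = 1.11 V (positive root), so V_GS = 2.1 V.
I_D = (V_DD − V_GS)/R = (4.75 − 2.1) / 9.19 = 0.288 mA.

V_GS = 2.10 V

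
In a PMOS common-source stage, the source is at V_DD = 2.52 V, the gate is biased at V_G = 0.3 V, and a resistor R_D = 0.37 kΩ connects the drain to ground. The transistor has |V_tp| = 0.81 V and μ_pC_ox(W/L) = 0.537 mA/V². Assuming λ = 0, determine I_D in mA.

I_D = 0.534 mA

V_SG = V_DD − V_G = 2.52 − 0.3 = 2.22 V, so V_ov = 2.22 − 0.81 = 1.41 V.
Assume saturation: I_D = ½ k_p V_ov² = 0.5 × 0.537 × 1.41² = 0.534 mA, giving V_SD = V_DD − I_D R_D = 2.52 − 0.534 × 0.37 = 2.32 V.
V_SD = 2.32 V ≥ V_ov = 1.41 V, confirming saturation.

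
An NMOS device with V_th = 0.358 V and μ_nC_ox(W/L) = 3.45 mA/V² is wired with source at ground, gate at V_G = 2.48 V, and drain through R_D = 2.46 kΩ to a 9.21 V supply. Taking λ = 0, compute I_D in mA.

V_GS = V_G = 2.48 V, so V_ov = 2.48 − 0.358 = 2.12 V.
Assume saturation: I_D = ½ k_n V_ov² = 0.5 × 3.45 × 2.12² = 7.77 mA, giving V_DS = V_DD − I_D R_D = 9.21 − 7.77 × 2.46 = -9.9 V.
But -9.9 V < V_ov = 2.12 V, so the device is actually in triode.
In triode I_D = k_n[V_ov V_DS − ½ V_DS²] and I_D = (V_DD − V_DS)/R_D. Equating: 4.24 V_DS² − 19.01 V_DS + 9.21 = 0, giving V_DS = 0.553 V (the root below V_ov).
I_D = (9.21 − 0.553) / 2.46 = 3.52 mA.

I_D = 3.52 mA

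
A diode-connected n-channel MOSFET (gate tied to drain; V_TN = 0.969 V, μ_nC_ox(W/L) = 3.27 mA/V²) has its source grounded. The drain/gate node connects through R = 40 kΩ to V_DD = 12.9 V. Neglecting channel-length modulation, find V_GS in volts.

With gate tied to drain, V_GS = V_DS ≥ V_GS − V_TN, so the device is in saturation.
KCL at the drain: ½ k_n (V_GS − V_TN)² = (V_DD − V_GS)/R.
Let x = V_GS − 0.969. Then 65.4 x² + x − 11.93 = 0, giving x = 0.42 V (positive root), so V_GS = 1.39 V.
I_D = (V_DD − V_GS)/R = (12.9 − 1.39) / 40 = 0.288 mA.

V_GS = 1.39 V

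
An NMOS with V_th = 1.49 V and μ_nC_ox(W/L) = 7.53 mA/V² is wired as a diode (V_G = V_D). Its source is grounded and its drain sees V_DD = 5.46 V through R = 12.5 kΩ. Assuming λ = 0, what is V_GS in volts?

V_GS = 1.77 V

With gate tied to drain, V_GS = V_DS ≥ V_GS − V_th, so the device is in saturation.
KCL at the drain: ½ k_n (V_GS − V_th)² = (V_DD − V_GS)/R.
Let x = V_GS − 1.49. Then 47.1 x² + x − 3.97 = 0, giving x = 0.28 V (positive root), so V_GS = 1.77 V.
I_D = (V_DD − V_GS)/R = (5.46 − 1.77) / 12.5 = 0.295 mA.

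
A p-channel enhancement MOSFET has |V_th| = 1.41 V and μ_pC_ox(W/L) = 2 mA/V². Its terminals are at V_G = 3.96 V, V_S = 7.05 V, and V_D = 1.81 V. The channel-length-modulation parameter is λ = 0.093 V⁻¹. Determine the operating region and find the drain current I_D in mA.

Saturation; I_D = 4.20 mA

V_SG = V_S − V_G = 7.05 − 3.96 = 3.09 V; V_SD = V_S − V_D = 7.05 − 1.81 = 5.24 V.
V_ov = V_SG − |V_th| = 3.09 − 1.41 = 1.68 V.
Since V_SD = 5.24 V ≥ V_ov = 1.68 V, the device is in saturation.
I_D = ½ k_p V_ov² (1 + λ V_SD) = 0.5 × 2 × 1.68² × (1 + 0.093 × 5.24) = 4.2 mA.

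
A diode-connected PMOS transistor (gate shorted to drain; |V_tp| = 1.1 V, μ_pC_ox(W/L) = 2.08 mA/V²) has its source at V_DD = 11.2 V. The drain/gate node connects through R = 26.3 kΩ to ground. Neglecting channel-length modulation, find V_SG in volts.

With gate tied to drain, V_SG = V_SD ≥ V_SG − |V_tp|, so the device is in saturation.
KCL at the drain: ½ k_p (V_SG − |V_tp|)² = (V_DD − V_SG)/R.
Let x = V_SG − 1.1. Then 27.4 x² + x − 10.1 = 0, giving x = 0.59 V (positive root), so V_SG = 1.69 V.
I_D = (V_DD − V_SG)/R = (11.2 − 1.69) / 26.3 = 0.362 mA.

V_SG = 1.69 V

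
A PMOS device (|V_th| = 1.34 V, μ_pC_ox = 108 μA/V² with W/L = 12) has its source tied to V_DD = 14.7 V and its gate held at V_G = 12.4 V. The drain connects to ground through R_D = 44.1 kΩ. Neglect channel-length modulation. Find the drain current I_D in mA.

I_D = 0.326 mA

V_SG = V_DD − V_G = 14.7 − 12.4 = 2.3 V, so V_ov = 2.3 − 1.34 = 0.96 V.
k_p = μ_pC_ox · (W/L) = 1.296 mA/V².
Assume saturation: I_D = ½ k_p V_ov² = 0.5 × 1.296 × 0.96² = 0.597 mA, giving V_SD = V_DD − I_D R_D = 14.7 − 0.597 × 44.1 = -11.6 V.
But -11.6 V < V_ov = 0.96 V, so the device is actually in triode.
In triode I_D = k_p[V_ov V_SD − ½ V_SD²] and I_D = (V_DD − V_SD)/R_D. Equating: 28.6 V_SD² − 55.87 V_SD + 14.7 = 0, giving V_SD = 0.313 V (the root below V_ov).
I_D = (14.7 − 0.313) / 44.1 = 0.326 mA.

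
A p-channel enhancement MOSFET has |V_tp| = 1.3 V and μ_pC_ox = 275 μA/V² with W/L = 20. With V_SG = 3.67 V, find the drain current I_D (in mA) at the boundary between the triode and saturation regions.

I_D = 15.4 mA

At the boundary V_SD = V_ov = V_SG − |V_tp| = 3.67 − 1.3 = 2.37 V.
k_p = μ_pC_ox · (W/L) = 5.5 mA/V².
I_D = ½ k_p V_ov² = 0.5 × 5.5 × 2.37² = 15.4 mA.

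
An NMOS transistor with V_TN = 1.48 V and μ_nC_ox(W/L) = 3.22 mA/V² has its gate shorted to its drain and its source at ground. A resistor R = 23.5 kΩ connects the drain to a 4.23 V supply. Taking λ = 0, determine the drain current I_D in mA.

With gate tied to drain, V_GS = V_DS ≥ V_GS − V_TN, so the device is in saturation.
KCL at the drain: ½ k_n (V_GS − V_TN)² = (V_DD − V_GS)/R.
Let x = V_GS − 1.48. Then 37.8 x² + x − 2.75 = 0, giving x = 0.257 V (positive root), so V_GS = 1.74 V.
I_D = (V_DD − V_GS)/R = (4.23 − 1.74) / 23.5 = 0.106 mA.

I_D = 0.106 mA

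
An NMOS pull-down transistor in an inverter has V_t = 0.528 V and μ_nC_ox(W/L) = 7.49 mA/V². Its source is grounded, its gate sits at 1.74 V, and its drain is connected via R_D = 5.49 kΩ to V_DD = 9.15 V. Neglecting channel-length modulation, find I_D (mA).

I_D = 1.63 mA

V_GS = V_G = 1.74 V, so V_ov = 1.74 − 0.528 = 1.21 V.
Assume saturation: I_D = ½ k_n V_ov² = 0.5 × 7.49 × 1.21² = 5.5 mA, giving V_DS = V_DD − I_D R_D = 9.15 − 5.5 × 5.49 = -21.1 V.
But -21.1 V < V_ov = 1.21 V, so the device is actually in triode.
In triode I_D = k_n[V_ov V_DS − ½ V_DS²] and I_D = (V_DD − V_DS)/R_D. Equating: 20.6 V_DS² − 50.84 V_DS + 9.15 = 0, giving V_DS = 0.195 V (the root below V_ov).
I_D = (9.15 − 0.195) / 5.49 = 1.63 mA.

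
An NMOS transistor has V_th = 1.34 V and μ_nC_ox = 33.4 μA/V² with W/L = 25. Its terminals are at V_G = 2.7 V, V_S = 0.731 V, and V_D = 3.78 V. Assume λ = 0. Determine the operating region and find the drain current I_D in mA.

V_GS = V_G − V_S = 2.7 − 0.731 = 1.97 V; V_DS = V_D − V_S = 3.78 − 0.731 = 3.05 V.
k_n = μ_nC_ox · (W/L) = 0.835 mA/V².
V_ov = V_GS − V_th = 1.97 − 1.34 = 0.629 V.
Since V_DS = 3.05 V ≥ V_ov = 0.629 V, the device is in saturation.
I_D = ½ k_n V_ov² = 0.5 × 0.835 × 0.629² = 0.165 mA.

Saturation; I_D = 0.165 mA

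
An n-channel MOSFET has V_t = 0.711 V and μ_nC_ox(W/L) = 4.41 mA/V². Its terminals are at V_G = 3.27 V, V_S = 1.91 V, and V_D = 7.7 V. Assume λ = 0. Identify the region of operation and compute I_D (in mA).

Saturation; I_D = 0.929 mA

V_GS = V_G − V_S = 3.27 − 1.91 = 1.36 V; V_DS = V_D − V_S = 7.7 − 1.91 = 5.79 V.
V_ov = V_GS − V_t = 1.36 − 0.711 = 0.649 V.
Since V_DS = 5.79 V ≥ V_ov = 0.649 V, the device is in saturation.
I_D = ½ k_n V_ov² = 0.5 × 4.41 × 0.649² = 0.929 mA.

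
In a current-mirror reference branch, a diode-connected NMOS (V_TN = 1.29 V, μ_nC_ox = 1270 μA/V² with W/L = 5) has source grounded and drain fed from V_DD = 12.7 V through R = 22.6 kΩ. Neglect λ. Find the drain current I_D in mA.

With gate tied to drain, V_GS = V_DS ≥ V_GS − V_TN, so the device is in saturation.
k_n = μ_nC_ox · (W/L) = 6.35 mA/V².
KCL at the drain: ½ k_n (V_GS − V_TN)² = (V_DD − V_GS)/R.
Let x = V_GS − 1.29. Then 71.8 x² + x − 11.41 = 0, giving x = 0.392 V (positive root), so V_GS = 1.68 V.
I_D = (V_DD − V_GS)/R = (12.7 − 1.68) / 22.6 = 0.488 mA.

I_D = 0.488 mA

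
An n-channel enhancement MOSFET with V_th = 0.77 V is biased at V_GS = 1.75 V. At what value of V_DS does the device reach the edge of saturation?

The boundary between triode and saturation is V_DS = V_GS − V_th = V_ov.
V_ov = 1.75 − 0.77 = 0.98 V.

V_DS,sat = 0.980 V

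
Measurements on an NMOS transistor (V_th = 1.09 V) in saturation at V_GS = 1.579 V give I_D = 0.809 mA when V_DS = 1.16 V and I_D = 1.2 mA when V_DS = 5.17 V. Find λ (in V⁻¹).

λ = 0.140 V⁻¹

With V_GS fixed, I_D ∝ (1 + λ V_DS) in saturation, so I_D2/I_D1 = (1 + λ V_DS2)/(1 + λ V_DS1).
1.2/0.809 = 1.483 = (1 + 5.17 λ)/(1 + 1.16 λ).
Solving: λ (I_D1 V_DS2 − I_D2 V_DS1) = I_D2 − I_D1, so λ = (1.2 − 0.809) / (0.809 × 5.17 − 1.2 × 1.16) = 0.391 / 2.79 = 0.14 V⁻¹.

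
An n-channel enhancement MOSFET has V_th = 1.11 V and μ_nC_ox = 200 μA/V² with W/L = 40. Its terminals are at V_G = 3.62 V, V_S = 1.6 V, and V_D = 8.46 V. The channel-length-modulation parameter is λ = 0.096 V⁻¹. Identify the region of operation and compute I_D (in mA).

V_GS = V_G − V_S = 3.62 − 1.6 = 2.02 V; V_DS = V_D − V_S = 8.46 − 1.6 = 6.86 V.
k_n = μ_nC_ox · (W/L) = 8 mA/V².
V_ov = V_GS − V_th = 2.02 − 1.11 = 0.91 V.
Since V_DS = 6.86 V ≥ V_ov = 0.91 V, the device is in saturation.
I_D = ½ k_n V_ov² (1 + λ V_DS) = 0.5 × 8 × 0.91² × (1 + 0.096 × 6.86) = 5.49 mA.

Saturation; I_D = 5.49 mA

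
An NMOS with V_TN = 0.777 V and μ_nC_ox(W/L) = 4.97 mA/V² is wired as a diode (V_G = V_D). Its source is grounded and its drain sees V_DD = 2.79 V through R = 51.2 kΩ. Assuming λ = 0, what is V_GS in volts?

V_GS = 0.899 V

With gate tied to drain, V_GS = V_DS ≥ V_GS − V_TN, so the device is in saturation.
KCL at the drain: ½ k_n (V_GS − V_TN)² = (V_DD − V_GS)/R.
Let x = V_GS − 0.777. Then 127 x² + x − 2.013 = 0, giving x = 0.122 V (positive root), so V_GS = 0.899 V.
I_D = (V_DD − V_GS)/R = (2.79 − 0.899) / 51.2 = 0.0369 mA.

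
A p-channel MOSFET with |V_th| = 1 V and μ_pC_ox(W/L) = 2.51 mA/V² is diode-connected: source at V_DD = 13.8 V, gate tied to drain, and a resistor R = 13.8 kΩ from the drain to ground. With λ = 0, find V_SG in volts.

With gate tied to drain, V_SG = V_SD ≥ V_SG − |V_th|, so the device is in saturation.
KCL at the drain: ½ k_p (V_SG − |V_th|)² = (V_DD − V_SG)/R.
Let x = V_SG − 1. Then 17.3 x² + x − 12.8 = 0, giving x = 0.831 V (positive root), so V_SG = 1.83 V.
I_D = (V_DD − V_SG)/R = (13.8 − 1.83) / 13.8 = 0.867 mA.

V_SG = 1.83 V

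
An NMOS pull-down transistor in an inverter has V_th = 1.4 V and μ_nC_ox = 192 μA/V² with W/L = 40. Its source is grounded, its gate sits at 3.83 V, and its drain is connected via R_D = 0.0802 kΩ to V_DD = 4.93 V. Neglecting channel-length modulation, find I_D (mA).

I_D = 22.7 mA

V_GS = V_G = 3.83 V, so V_ov = 3.83 − 1.4 = 2.43 V.
k_n = μ_nC_ox · (W/L) = 7.68 mA/V².
Assume saturation: I_D = ½ k_n V_ov² = 0.5 × 7.68 × 2.43² = 22.7 mA, giving V_DS = V_DD − I_D R_D = 4.93 − 22.7 × 0.0802 = 3.11 V.
V_DS = 3.11 V ≥ V_ov = 2.43 V, confirming saturation.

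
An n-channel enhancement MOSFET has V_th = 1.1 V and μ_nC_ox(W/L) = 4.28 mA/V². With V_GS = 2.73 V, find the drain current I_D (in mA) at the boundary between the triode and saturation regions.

I_D = 5.69 mA

At the boundary V_DS = V_ov = V_GS − V_th = 2.73 − 1.1 = 1.63 V.
I_D = ½ k_n V_ov² = 0.5 × 4.28 × 1.63² = 5.69 mA.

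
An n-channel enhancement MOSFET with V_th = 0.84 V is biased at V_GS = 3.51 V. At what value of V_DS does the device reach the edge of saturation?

V_DS,sat = 2.67 V

The boundary between triode and saturation is V_DS = V_GS − V_th = V_ov.
V_ov = 3.51 − 0.84 = 2.67 V.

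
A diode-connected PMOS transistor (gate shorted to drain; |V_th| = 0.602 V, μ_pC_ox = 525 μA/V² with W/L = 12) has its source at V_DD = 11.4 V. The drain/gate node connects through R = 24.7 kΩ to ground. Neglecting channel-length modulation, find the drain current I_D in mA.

I_D = 0.422 mA

With gate tied to drain, V_SG = V_SD ≥ V_SG − |V_th|, so the device is in saturation.
k_p = μ_pC_ox · (W/L) = 6.3 mA/V².
KCL at the drain: ½ k_p (V_SG − |V_th|)² = (V_DD − V_SG)/R.
Let x = V_SG − 0.602. Then 77.8 x² + x − 10.8 = 0, giving x = 0.366 V (positive root), so V_SG = 0.968 V.
I_D = (V_DD − V_SG)/R = (11.4 − 0.968) / 24.7 = 0.422 mA.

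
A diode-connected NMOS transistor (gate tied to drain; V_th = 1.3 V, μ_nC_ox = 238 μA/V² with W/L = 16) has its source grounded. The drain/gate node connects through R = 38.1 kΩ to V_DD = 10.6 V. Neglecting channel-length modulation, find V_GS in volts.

With gate tied to drain, V_GS = V_DS ≥ V_GS − V_th, so the device is in saturation.
k_n = μ_nC_ox · (W/L) = 3.808 mA/V².
KCL at the drain: ½ k_n (V_GS − V_th)² = (V_DD − V_GS)/R.
Let x = V_GS − 1.3. Then 72.5 x² + x − 9.3 = 0, giving x = 0.351 V (positive root), so V_GS = 1.65 V.
I_D = (V_DD − V_GS)/R = (10.6 − 1.65) / 38.1 = 0.235 mA.

V_GS = 1.65 V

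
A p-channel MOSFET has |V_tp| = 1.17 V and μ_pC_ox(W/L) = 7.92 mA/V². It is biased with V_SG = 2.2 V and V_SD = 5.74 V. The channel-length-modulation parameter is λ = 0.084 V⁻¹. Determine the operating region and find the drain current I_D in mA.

Saturation; I_D = 6.23 mA

V_ov = V_SG − |V_tp| = 2.2 − 1.17 = 1.03 V.
Since V_SD = 5.74 V ≥ V_ov = 1.03 V, the device is in saturation.
I_D = ½ k_p V_ov² (1 + λ V_SD) = 0.5 × 7.92 × 1.03² × (1 + 0.084 × 5.74) = 6.23 mA.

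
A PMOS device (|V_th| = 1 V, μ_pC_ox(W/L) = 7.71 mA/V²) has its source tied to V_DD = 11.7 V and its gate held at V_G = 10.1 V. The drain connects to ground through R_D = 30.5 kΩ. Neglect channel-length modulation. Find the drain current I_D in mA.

I_D = 0.381 mA

V_SG = V_DD − V_G = 11.7 − 10.1 = 1.6 V, so V_ov = 1.6 − 1 = 0.6 V.
Assume saturation: I_D = ½ k_p V_ov² = 0.5 × 7.71 × 0.6² = 1.39 mA, giving V_SD = V_DD − I_D R_D = 11.7 − 1.39 × 30.5 = -30.6 V.
But -30.6 V < V_ov = 0.6 V, so the device is actually in triode.
In triode I_D = k_p[V_ov V_SD − ½ V_SD²] and I_D = (V_DD − V_SD)/R_D. Equating: 118 V_SD² − 142.1 V_SD + 11.7 = 0, giving V_SD = 0.0889 V (the root below V_ov).
I_D = (11.7 − 0.0889) / 30.5 = 0.381 mA.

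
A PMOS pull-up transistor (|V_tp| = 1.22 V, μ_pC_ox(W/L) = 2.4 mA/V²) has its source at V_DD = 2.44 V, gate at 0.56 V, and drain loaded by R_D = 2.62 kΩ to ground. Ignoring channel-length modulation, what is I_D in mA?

I_D = 0.523 mA

V_SG = V_DD − V_G = 2.44 − 0.56 = 1.88 V, so V_ov = 1.88 − 1.22 = 0.66 V.
Assume saturation: I_D = ½ k_p V_ov² = 0.5 × 2.4 × 0.66² = 0.523 mA, giving V_SD = V_DD − I_D R_D = 2.44 − 0.523 × 2.62 = 1.07 V.
V_SD = 1.07 V ≥ V_ov = 0.66 V, confirming saturation.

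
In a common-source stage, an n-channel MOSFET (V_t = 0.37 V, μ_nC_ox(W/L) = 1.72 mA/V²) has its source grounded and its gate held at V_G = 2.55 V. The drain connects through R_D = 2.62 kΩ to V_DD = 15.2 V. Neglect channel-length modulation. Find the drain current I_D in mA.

V_GS = V_G = 2.55 V, so V_ov = 2.55 − 0.37 = 2.18 V.
Assume saturation: I_D = ½ k_n V_ov² = 0.5 × 1.72 × 2.18² = 4.09 mA, giving V_DS = V_DD − I_D R_D = 15.2 − 4.09 × 2.62 = 4.49 V.
V_DS = 4.49 V ≥ V_ov = 2.18 V, confirming saturation.

I_D = 4.09 mA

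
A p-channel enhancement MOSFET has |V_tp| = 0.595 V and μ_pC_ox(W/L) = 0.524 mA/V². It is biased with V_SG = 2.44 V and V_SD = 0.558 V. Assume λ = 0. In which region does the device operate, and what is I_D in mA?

V_ov = V_SG − |V_tp| = 2.44 − 0.595 = 1.84 V.
Since V_SD = 0.558 V < V_ov = 1.84 V, the device is in the triode region.
I_D = k_p [V_ov · V_SD − ½ V_SD²] = 0.524 × [1.84 × 0.558 − 0.5 × 0.558²] = 0.458 mA.

Triode; I_D = 0.458 mA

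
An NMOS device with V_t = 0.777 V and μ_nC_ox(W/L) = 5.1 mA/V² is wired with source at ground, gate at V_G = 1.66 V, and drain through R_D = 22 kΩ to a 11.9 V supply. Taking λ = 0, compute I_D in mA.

I_D = 0.535 mA

V_GS = V_G = 1.66 V, so V_ov = 1.66 − 0.777 = 0.883 V.
Assume saturation: I_D = ½ k_n V_ov² = 0.5 × 5.1 × 0.883² = 1.99 mA, giving V_DS = V_DD − I_D R_D = 11.9 − 1.99 × 22 = -31.8 V.
But -31.8 V < V_ov = 0.883 V, so the device is actually in triode.
In triode I_D = k_n[V_ov V_DS − ½ V_DS²] and I_D = (V_DD − V_DS)/R_D. Equating: 56.1 V_DS² − 100.1 V_DS + 11.9 = 0, giving V_DS = 0.128 V (the root below V_ov).
I_D = (11.9 − 0.128) / 22 = 0.535 mA.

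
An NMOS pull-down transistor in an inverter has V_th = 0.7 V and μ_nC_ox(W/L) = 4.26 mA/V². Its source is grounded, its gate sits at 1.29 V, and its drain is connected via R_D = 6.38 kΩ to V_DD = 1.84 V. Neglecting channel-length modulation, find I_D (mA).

I_D = 0.270 mA

V_GS = V_G = 1.29 V, so V_ov = 1.29 − 0.7 = 0.59 V.
Assume saturation: I_D = ½ k_n V_ov² = 0.5 × 4.26 × 0.59² = 0.741 mA, giving V_DS = V_DD − I_D R_D = 1.84 − 0.741 × 6.38 = -2.89 V.
But -2.89 V < V_ov = 0.59 V, so the device is actually in triode.
In triode I_D = k_n[V_ov V_DS − ½ V_DS²] and I_D = (V_DD − V_DS)/R_D. Equating: 13.6 V_DS² − 17.04 V_DS + 1.84 = 0, giving V_DS = 0.119 V (the root below V_ov).
I_D = (1.84 − 0.119) / 6.38 = 0.27 mA.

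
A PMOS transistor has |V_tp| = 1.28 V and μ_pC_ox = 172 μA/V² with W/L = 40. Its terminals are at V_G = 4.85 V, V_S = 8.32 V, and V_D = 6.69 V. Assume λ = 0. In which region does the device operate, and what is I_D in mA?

V_SG = V_S − V_G = 8.32 − 4.85 = 3.47 V; V_SD = V_S − V_D = 8.32 − 6.69 = 1.63 V.
k_p = μ_pC_ox · (W/L) = 6.88 mA/V².
V_ov = V_SG − |V_tp| = 3.47 − 1.28 = 2.19 V.
Since V_SD = 1.63 V < V_ov = 2.19 V, the device is in the triode region.
I_D = k_p [V_ov · V_SD − ½ V_SD²] = 6.88 × [2.19 × 1.63 − 0.5 × 1.63²] = 15.4 mA.

Triode; I_D = 15.4 mA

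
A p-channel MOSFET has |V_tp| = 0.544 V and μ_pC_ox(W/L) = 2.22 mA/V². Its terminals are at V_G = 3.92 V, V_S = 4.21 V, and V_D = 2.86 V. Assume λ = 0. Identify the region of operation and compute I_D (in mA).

V_SG = V_S − V_G = 4.21 − 3.92 = 0.29 V; V_SD = V_S − V_D = 4.21 − 2.86 = 1.35 V.
V_SG = 0.29 V < |V_tp| = 0.544 V, so the transistor is in cutoff.

Cutoff; I_D = 0 mA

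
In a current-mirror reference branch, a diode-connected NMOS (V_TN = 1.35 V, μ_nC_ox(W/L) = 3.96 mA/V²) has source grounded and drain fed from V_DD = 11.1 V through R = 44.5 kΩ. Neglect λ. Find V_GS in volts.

V_GS = 1.68 V

With gate tied to drain, V_GS = V_DS ≥ V_GS − V_TN, so the device is in saturation.
KCL at the drain: ½ k_n (V_GS − V_TN)² = (V_DD − V_GS)/R.
Let x = V_GS − 1.35. Then 88.1 x² + x − 9.75 = 0, giving x = 0.327 V (positive root), so V_GS = 1.68 V.
I_D = (V_DD − V_GS)/R = (11.1 − 1.68) / 44.5 = 0.212 mA.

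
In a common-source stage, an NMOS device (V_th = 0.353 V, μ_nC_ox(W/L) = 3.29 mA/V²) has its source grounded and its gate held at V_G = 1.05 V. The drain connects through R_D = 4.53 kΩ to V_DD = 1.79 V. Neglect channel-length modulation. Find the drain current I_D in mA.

V_GS = V_G = 1.05 V, so V_ov = 1.05 − 0.353 = 0.697 V.
Assume saturation: I_D = ½ k_n V_ov² = 0.5 × 3.29 × 0.697² = 0.799 mA, giving V_DS = V_DD − I_D R_D = 1.79 − 0.799 × 4.53 = -1.83 V.
But -1.83 V < V_ov = 0.697 V, so the device is actually in triode.
In triode I_D = k_n[V_ov V_DS − ½ V_DS²] and I_D = (V_DD − V_DS)/R_D. Equating: 7.45 V_DS² − 11.39 V_DS + 1.79 = 0, giving V_DS = 0.178 V (the root below V_ov).
I_D = (1.79 − 0.178) / 4.53 = 0.356 mA.

I_D = 0.356 mA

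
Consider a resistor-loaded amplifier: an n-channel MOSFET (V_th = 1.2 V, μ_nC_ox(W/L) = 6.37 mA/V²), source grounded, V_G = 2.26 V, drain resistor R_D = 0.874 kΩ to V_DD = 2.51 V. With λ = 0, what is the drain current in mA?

I_D = 2.37 mA

V_GS = V_G = 2.26 V, so V_ov = 2.26 − 1.2 = 1.06 V.
Assume saturation: I_D = ½ k_n V_ov² = 0.5 × 6.37 × 1.06² = 3.58 mA, giving V_DS = V_DD − I_D R_D = 2.51 − 3.58 × 0.874 = -0.618 V.
But -0.618 V < V_ov = 1.06 V, so the device is actually in triode.
In triode I_D = k_n[V_ov V_DS − ½ V_DS²] and I_D = (V_DD − V_DS)/R_D. Equating: 2.78 V_DS² − 6.901 V_DS + 2.51 = 0, giving V_DS = 0.443 V (the root below V_ov).
I_D = (2.51 − 0.443) / 0.874 = 2.37 mA.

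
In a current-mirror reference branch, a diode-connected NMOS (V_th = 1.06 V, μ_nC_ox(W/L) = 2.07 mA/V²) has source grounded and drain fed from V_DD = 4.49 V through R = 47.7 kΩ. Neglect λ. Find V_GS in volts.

V_GS = 1.31 V

With gate tied to drain, V_GS = V_DS ≥ V_GS − V_th, so the device is in saturation.
KCL at the drain: ½ k_n (V_GS − V_th)² = (V_DD − V_GS)/R.
Let x = V_GS − 1.06. Then 49.4 x² + x − 3.43 = 0, giving x = 0.254 V (positive root), so V_GS = 1.31 V.
I_D = (V_DD − V_GS)/R = (4.49 − 1.31) / 47.7 = 0.0666 mA.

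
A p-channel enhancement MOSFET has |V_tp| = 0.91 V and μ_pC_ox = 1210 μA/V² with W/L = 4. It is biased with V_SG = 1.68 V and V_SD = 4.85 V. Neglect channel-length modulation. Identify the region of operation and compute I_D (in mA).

k_p = μ_pC_ox · (W/L) = 4.84 mA/V².
V_ov = V_SG − |V_tp| = 1.68 − 0.91 = 0.77 V.
Since V_SD = 4.85 V ≥ V_ov = 0.77 V, the device is in saturation.
I_D = ½ k_p V_ov² = 0.5 × 4.84 × 0.77² = 1.43 mA.

Saturation; I_D = 1.43 mA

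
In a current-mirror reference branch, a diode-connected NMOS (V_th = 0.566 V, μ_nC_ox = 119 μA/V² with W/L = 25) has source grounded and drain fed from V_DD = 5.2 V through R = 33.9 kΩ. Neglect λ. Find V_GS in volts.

V_GS = 0.859 V

With gate tied to drain, V_GS = V_DS ≥ V_GS − V_th, so the device is in saturation.
k_n = μ_nC_ox · (W/L) = 2.975 mA/V².
KCL at the drain: ½ k_n (V_GS − V_th)² = (V_DD − V_GS)/R.
Let x = V_GS − 0.566. Then 50.4 x² + x − 4.634 = 0, giving x = 0.293 V (positive root), so V_GS = 0.859 V.
I_D = (V_DD − V_GS)/R = (5.2 − 0.859) / 33.9 = 0.128 mA.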